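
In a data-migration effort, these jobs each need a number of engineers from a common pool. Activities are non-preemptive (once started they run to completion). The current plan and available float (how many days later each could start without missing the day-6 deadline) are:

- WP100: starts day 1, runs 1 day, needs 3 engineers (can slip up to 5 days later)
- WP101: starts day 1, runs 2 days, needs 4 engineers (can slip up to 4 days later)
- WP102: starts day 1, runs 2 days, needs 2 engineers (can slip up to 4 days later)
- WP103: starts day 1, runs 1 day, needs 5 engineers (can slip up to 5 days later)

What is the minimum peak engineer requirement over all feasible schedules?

Early-start (WP100@1, WP101@1, WP102@1, WP103@1) gives peak 14: d1:14  d2:6  d3:0  d4:0  d5:0  d6:0.
Shift WP101→2, WP102→4, WP103→6.
Schedule WP100@1, WP101@2, WP102@4, WP103@6: d1:3  d2:4  d3:4  d4:2  d5:2  d6:5 — peak 5.

5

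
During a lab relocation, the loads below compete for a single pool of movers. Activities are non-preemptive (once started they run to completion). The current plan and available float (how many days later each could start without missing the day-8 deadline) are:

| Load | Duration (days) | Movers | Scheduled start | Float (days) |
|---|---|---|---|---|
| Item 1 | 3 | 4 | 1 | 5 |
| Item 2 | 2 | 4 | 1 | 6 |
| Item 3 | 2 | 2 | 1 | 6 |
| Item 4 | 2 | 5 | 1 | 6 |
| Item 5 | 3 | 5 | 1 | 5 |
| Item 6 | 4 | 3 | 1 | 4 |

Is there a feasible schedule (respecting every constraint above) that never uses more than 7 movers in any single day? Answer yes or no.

no

Total mover-days = 61; over 8 days the average is 61/8 > 7, so some day must exceed 7.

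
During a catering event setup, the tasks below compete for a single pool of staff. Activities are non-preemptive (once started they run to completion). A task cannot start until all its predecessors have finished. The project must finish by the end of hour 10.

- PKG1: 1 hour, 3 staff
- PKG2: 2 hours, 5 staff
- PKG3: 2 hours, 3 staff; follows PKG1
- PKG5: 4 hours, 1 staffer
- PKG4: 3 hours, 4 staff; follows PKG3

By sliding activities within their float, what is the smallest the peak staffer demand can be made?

Early-start (PKG1@1, PKG2@1, PKG3@2, PKG5@1, PKG4@4) gives peak 9: h1:9  h2:9  h3:4  h4:5  h5:4  h6:4  h7:0  h8:0  h9:0  h10:0.
Shift PKG2→2, PKG3→4, PKG5→4, PKG4→6.
Schedule PKG1@1, PKG2@2, PKG3@4, PKG5@4, PKG4@6: h1:3  h2:5  h3:5  h4:4  h5:4  h6:5  h7:5  h8:4  h9:0  h10:0 — peak 5.

5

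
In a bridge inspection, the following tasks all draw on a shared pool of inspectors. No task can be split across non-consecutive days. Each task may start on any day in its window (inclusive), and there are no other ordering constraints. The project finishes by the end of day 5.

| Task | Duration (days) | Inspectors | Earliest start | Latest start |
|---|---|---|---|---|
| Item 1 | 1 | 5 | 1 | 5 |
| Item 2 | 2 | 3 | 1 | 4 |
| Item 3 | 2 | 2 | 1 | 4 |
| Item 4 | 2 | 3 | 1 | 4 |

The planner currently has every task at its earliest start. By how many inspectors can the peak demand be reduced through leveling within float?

Early-start peak: d1:13  d2:8  d3:0  d4:0  d5:0 ⇒ 13.
Leveled (Item 1@1, Item 2@2, Item 3@2, Item 4@4): d1:5  d2:5  d3:5  d4:3  d5:3 ⇒ 5.
Reduction 13 − 5 = 8.

8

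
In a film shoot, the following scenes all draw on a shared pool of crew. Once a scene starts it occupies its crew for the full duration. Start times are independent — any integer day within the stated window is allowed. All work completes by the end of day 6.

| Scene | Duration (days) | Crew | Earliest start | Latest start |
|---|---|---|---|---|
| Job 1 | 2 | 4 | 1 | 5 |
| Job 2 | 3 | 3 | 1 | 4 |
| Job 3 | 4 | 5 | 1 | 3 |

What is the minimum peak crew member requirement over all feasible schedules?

Early-start (Job 1@1, Job 2@1, Job 3@1) gives peak 12: d1:12  d2:12  d3:8  d4:5  d5:0  d6:0.
Shift Job 3→3.
Schedule Job 1@1, Job 2@1, Job 3@3: d1:7  d2:7  d3:8  d4:5  d5:5  d6:5 — peak 8.

8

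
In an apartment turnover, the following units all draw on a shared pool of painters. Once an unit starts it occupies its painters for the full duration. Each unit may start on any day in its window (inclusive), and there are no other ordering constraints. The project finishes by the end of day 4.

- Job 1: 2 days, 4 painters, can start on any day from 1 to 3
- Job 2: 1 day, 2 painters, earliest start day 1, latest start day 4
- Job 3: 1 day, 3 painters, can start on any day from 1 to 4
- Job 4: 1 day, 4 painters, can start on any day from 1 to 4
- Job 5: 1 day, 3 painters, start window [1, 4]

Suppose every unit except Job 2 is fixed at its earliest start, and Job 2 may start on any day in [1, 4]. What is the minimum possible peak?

14

Job 2@1: d1:16  d2:4  d3:0  d4:0 → peak 16
Job 2@2: d1:14  d2:6  d3:0  d4:0 → peak 14
Job 2@3: d1:14  d2:4  d3:2  d4:0 → peak 14
Job 2@4: d1:14  d2:4  d3:0  d4:2 → peak 14
Best is Job 2@2, peak 14.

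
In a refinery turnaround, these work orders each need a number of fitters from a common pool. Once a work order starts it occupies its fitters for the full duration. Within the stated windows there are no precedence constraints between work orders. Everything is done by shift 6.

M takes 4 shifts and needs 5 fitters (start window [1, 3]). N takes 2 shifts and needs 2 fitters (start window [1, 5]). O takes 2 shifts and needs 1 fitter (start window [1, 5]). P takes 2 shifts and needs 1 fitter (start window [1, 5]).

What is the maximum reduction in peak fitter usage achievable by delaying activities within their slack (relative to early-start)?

4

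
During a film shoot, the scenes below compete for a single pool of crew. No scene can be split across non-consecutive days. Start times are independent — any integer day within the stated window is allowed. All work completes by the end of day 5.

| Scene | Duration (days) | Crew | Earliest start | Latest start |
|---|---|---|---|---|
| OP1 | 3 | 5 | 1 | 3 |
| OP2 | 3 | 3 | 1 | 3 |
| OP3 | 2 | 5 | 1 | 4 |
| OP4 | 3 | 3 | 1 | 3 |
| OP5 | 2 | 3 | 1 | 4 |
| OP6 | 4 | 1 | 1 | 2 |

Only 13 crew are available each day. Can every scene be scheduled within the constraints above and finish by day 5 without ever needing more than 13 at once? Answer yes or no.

yes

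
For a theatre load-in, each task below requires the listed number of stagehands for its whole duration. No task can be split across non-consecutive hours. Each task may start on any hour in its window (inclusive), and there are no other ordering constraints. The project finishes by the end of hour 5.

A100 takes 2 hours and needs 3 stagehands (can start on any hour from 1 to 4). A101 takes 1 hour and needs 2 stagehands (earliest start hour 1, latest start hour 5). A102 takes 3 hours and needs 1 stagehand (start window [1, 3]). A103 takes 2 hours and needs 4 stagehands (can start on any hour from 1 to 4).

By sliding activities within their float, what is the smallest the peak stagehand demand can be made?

4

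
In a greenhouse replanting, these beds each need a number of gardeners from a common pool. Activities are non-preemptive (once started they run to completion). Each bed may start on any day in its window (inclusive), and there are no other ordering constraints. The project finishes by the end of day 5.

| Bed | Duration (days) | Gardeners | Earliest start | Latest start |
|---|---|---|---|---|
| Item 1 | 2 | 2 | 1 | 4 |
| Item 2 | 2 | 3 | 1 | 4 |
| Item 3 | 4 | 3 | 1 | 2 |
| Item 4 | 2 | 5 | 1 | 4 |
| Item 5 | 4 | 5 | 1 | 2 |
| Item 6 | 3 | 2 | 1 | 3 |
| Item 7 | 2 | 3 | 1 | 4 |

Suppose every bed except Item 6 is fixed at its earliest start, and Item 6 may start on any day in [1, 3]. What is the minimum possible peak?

Item 6@1: d1:23  d2:23  d3:10  d4:8  d5:0 → peak 23
Item 6@2: d1:21  d2:23  d3:10  d4:10  d5:0 → peak 23
Item 6@3: d1:21  d2:21  d3:10  d4:10  d5:2 → peak 21
Best is Item 6@3, peak 21.

21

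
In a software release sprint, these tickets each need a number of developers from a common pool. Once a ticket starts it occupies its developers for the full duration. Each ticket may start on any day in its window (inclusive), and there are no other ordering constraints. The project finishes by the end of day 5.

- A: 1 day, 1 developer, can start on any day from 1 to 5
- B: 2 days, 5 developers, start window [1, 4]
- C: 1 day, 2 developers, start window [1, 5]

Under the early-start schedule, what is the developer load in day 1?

At early start, day 1 has: A, B, C.
Demand: 1 + 5 + 2 = 8.

8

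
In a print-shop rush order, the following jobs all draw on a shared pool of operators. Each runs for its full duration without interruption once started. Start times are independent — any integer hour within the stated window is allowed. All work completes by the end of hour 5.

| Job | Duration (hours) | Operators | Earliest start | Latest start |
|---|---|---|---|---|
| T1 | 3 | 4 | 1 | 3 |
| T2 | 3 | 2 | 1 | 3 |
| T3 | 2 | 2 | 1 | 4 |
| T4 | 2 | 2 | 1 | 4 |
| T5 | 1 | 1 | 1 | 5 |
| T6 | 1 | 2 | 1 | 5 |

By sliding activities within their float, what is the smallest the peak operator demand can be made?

Early-start (T1@1, T2@1, T3@1, T4@1, T5@1, T6@1) gives peak 13: h1:13  h2:10  h3:6  h4:0  h5:0.
Shift T3→4, T4→4, T5→4, T6→5.
Schedule T1@1, T2@1, T3@4, T4@4, T5@4, T6@5: h1:6  h2:6  h3:6  h4:5  h5:6 — peak 6.
Total operator-hours = 29 over 5 hours ⇒ peak ≥ ⌈29/5⌉ = 6, so 6 is optimal.

6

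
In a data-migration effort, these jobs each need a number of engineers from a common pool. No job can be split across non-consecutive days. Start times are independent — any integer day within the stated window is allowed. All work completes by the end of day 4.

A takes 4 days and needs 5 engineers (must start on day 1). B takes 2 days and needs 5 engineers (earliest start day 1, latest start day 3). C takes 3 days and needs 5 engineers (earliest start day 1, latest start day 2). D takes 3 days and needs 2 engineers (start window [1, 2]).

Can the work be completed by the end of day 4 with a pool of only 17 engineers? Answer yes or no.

yes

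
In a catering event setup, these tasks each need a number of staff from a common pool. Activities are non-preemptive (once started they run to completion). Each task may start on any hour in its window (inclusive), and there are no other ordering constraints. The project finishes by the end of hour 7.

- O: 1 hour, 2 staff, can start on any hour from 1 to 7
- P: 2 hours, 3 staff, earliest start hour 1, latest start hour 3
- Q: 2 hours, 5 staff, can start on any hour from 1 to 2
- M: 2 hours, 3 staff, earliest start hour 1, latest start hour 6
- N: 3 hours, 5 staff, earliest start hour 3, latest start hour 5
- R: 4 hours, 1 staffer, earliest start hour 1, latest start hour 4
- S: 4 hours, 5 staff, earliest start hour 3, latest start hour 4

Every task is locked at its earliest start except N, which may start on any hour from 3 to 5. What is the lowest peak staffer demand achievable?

14

N@3: h1:14  h2:12  h3:11  h4:11  h5:10  h6:5  h7:0 → peak 14
N@4: h1:14  h2:12  h3:6  h4:11  h5:10  h6:10  h7:0 → peak 14
N@5: h1:14  h2:12  h3:6  h4:6  h5:10  h6:10  h7:5 → peak 14
Best is N@3, peak 14.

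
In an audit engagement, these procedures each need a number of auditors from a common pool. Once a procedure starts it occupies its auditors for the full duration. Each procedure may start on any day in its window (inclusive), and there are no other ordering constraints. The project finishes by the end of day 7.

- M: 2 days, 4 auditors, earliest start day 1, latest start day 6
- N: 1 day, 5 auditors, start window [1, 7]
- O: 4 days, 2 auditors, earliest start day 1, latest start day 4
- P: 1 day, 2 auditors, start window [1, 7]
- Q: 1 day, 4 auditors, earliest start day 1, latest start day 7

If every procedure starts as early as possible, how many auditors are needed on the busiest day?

Early-start schedule: M@1, N@1, O@1, P@1, Q@1.
Load per day: day 1: 17, day 2: 6, day 3: 2, day 4: 2, day 5: 0, day 6: 0, day 7: 0.
Peak is 17.

17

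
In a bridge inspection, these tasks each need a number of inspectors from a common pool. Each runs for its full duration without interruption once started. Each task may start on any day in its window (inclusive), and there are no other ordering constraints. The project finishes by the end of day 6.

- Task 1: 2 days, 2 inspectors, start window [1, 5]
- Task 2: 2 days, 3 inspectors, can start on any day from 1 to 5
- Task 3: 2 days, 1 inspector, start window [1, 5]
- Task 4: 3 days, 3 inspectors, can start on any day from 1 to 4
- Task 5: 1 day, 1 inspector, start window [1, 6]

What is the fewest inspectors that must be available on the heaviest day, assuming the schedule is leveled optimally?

5

Early-start (Task 1@1, Task 2@1, Task 3@1, Task 4@1, Task 5@1) gives peak 10: d1:10  d2:9  d3:3  d4:0  d5:0  d6:0.
Shift Task 3→3, Task 4→3, Task 5→3.
Schedule Task 1@1, Task 2@1, Task 3@3, Task 4@3, Task 5@3: d1:5  d2:5  d3:5  d4:4  d5:3  d6:0 — peak 5.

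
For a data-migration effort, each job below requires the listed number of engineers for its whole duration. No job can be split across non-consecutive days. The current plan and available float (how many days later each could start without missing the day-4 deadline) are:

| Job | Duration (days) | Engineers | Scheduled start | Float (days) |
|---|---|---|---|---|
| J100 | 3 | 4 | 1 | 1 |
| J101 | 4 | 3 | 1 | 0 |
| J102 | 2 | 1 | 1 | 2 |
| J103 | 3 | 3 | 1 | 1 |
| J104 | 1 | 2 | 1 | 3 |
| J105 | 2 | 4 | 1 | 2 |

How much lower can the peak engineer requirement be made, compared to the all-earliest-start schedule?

Early-start peak: d1:17  d2:15  d3:10  d4:3 ⇒ 17.
Leveled (J100@1, J101@1, J102@1, J103@1, J104@1, J105@3): d1:13  d2:11  d3:14  d4:7 ⇒ 14.
Reduction 17 − 14 = 3.

3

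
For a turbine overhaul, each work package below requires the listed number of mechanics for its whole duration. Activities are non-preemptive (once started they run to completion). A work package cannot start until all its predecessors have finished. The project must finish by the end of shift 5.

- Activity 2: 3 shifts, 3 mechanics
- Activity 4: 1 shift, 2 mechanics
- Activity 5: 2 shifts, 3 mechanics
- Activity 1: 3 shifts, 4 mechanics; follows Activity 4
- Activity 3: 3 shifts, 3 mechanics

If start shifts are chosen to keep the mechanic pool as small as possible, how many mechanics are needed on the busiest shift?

10

Early-start (Activity 2@1, Activity 4@1, Activity 5@1, Activity 1@2, Activity 3@1) gives peak 13: s1:11  s2:13  s3:10  s4:4  s5:0.
Shift Activity 3→3.
Schedule Activity 2@1, Activity 4@1, Activity 5@1, Activity 1@2, Activity 3@3: s1:8  s2:10  s3:10  s4:7  s5:3 — peak 10.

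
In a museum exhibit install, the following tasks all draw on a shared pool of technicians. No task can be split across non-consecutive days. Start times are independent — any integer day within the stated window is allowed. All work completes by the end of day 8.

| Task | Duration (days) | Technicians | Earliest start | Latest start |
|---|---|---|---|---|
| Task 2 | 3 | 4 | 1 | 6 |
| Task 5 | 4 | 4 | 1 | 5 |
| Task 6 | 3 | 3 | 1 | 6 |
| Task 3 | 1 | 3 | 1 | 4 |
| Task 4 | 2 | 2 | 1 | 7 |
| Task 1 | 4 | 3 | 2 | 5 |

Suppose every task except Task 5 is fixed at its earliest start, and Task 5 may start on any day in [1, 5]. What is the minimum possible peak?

12

Task 5@1: d1:16  d2:16  d3:14  d4:7  d5:3  d6:0  d7:0  d8:0 → peak 16
Task 5@2: d1:12  d2:16  d3:14  d4:7  d5:7  d6:0  d7:0  d8:0 → peak 16
Task 5@3: d1:12  d2:12  d3:14  d4:7  d5:7  d6:4  d7:0  d8:0 → peak 14
Task 5@4: d1:12  d2:12  d3:10  d4:7  d5:7  d6:4  d7:4  d8:0 → peak 12
Task 5@5: d1:12  d2:12  d3:10  d4:3  d5:7  d6:4  d7:4  d8:4 → peak 12
Best is Task 5@4, peak 12.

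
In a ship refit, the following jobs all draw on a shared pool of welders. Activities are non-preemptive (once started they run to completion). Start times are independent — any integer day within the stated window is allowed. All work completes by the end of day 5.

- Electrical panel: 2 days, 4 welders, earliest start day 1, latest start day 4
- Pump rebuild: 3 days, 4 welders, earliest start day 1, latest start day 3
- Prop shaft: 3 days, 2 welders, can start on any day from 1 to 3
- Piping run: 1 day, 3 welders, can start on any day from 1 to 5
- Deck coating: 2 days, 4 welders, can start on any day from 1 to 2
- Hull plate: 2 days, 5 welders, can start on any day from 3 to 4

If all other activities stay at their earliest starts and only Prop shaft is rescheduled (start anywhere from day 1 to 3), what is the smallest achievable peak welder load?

15

Prop shaft@1: d1:17  d2:14  d3:11  d4:5  d5:0 → peak 17
Prop shaft@2: d1:15  d2:14  d3:11  d4:7  d5:0 → peak 15
Prop shaft@3: d1:15  d2:12  d3:11  d4:7  d5:2 → peak 15
Best is Prop shaft@2, peak 15.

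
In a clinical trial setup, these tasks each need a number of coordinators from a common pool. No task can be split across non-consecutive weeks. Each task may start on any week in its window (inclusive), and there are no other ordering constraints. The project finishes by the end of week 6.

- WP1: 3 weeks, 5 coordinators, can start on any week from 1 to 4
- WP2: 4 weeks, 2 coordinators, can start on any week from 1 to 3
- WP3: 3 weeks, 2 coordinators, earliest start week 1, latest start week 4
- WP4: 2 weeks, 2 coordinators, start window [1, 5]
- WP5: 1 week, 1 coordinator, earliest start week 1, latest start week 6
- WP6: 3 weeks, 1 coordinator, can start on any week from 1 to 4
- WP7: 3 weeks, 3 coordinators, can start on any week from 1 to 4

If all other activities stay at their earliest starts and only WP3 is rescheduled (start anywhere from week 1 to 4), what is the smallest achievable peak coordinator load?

WP3@1: w1:16  w2:15  w3:13  w4:2  w5:0  w6:0 → peak 16
WP3@2: w1:14  w2:15  w3:13  w4:4  w5:0  w6:0 → peak 15
WP3@3: w1:14  w2:13  w3:13  w4:4  w5:2  w6:0 → peak 14
WP3@4: w1:14  w2:13  w3:11  w4:4  w5:2  w6:2 → peak 14
Best is WP3@3, peak 14.

14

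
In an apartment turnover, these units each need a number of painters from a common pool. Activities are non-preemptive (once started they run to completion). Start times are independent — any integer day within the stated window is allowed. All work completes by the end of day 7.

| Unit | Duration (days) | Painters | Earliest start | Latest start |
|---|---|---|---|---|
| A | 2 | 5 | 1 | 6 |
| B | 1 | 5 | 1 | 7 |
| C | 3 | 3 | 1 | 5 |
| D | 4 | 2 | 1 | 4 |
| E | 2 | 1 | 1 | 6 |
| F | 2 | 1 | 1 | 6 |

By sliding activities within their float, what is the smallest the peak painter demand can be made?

6

Early-start (A@1, B@1, C@1, D@1, E@1, F@1) gives peak 17: d1:17  d2:12  d3:5  d4:2  d5:0  d6:0  d7:0.
Shift B→3, C→4, D→4, F→3.
Schedule A@1, B@3, C@4, D@4, E@1, F@3: d1:6  d2:6  d3:6  d4:6  d5:5  d6:5  d7:2 — peak 6.
Total painter-days = 36 over 7 days ⇒ peak ≥ ⌈36/7⌉ = 6, so 6 is optimal.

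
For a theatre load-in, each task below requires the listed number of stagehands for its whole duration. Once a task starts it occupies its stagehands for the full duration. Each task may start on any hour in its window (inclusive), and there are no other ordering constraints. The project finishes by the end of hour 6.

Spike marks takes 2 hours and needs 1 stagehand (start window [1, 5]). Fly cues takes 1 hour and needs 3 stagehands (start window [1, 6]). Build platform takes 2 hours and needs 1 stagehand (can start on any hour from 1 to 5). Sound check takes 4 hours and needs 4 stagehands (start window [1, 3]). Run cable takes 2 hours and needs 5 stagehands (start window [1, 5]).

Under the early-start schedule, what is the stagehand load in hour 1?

At early start, hour 1 has: Spike marks, Fly cues, Build platform, Sound check, Run cable.
Demand: 1 + 3 + 1 + 4 + 5 = 14.

14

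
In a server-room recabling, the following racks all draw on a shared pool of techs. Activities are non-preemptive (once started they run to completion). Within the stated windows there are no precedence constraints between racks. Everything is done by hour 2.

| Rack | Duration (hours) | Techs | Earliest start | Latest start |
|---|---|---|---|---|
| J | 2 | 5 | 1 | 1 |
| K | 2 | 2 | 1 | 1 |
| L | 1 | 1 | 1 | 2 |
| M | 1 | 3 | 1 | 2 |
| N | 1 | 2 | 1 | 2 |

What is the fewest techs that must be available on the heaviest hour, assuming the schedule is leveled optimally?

Early-start (J@1, K@1, L@1, M@1, N@1) gives peak 13: h1:13  h2:7.
Shift M→2.
Schedule J@1, K@1, L@1, M@2, N@1: h1:10  h2:10 — peak 10.
Total tech-hours = 20 over 2 hours ⇒ peak ≥ ⌈20/2⌉ = 10, so 10 is optimal.

10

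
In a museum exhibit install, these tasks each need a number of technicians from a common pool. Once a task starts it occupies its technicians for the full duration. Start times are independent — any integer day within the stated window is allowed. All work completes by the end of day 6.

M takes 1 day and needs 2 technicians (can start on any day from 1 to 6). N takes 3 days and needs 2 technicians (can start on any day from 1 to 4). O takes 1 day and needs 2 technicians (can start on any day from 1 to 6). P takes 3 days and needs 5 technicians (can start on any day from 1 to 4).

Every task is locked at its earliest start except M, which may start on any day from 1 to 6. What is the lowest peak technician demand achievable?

M@1: d1:11  d2:7  d3:7  d4:0  d5:0  d6:0 → peak 11
M@2: d1:9  d2:9  d3:7  d4:0  d5:0  d6:0 → peak 9
M@3: d1:9  d2:7  d3:9  d4:0  d5:0  d6:0 → peak 9
M@4: d1:9  d2:7  d3:7  d4:2  d5:0  d6:0 → peak 9
M@5: d1:9  d2:7  d3:7  d4:0  d5:2  d6:0 → peak 9
M@6: d1:9  d2:7  d3:7  d4:0  d5:0  d6:2 → peak 9
Best is M@2, peak 9.

9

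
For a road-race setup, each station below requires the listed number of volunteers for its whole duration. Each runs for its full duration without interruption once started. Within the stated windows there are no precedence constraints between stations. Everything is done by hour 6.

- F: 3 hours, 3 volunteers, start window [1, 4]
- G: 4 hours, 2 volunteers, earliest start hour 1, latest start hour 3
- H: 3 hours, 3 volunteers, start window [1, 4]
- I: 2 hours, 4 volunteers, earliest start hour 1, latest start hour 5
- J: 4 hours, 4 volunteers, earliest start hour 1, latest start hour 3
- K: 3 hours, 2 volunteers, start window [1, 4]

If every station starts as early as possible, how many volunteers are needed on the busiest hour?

18

Early-start schedule: F@1, G@1, H@1, I@1, J@1, K@1.
Load per hour: hour 1: 18, hour 2: 18, hour 3: 14, hour 4: 6, hour 5: 0, hour 6: 0.
Peak is 18.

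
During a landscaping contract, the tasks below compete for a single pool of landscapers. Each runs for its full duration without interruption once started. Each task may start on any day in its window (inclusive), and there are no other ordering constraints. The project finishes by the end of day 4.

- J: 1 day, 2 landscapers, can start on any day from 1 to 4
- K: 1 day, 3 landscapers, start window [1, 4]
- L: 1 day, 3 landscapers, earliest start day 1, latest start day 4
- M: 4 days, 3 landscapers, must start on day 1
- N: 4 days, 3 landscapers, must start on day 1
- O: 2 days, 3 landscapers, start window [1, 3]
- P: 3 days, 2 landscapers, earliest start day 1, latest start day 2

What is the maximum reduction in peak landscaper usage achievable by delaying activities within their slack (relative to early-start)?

Early-start peak: d1:19  d2:11  d3:8  d4:6 ⇒ 19.
Leveled (J@1, K@1, L@2, M@1, N@1, O@3, P@2): d1:11  d2:11  d3:11  d4:11 ⇒ 11.
Reduction 19 − 11 = 8.

8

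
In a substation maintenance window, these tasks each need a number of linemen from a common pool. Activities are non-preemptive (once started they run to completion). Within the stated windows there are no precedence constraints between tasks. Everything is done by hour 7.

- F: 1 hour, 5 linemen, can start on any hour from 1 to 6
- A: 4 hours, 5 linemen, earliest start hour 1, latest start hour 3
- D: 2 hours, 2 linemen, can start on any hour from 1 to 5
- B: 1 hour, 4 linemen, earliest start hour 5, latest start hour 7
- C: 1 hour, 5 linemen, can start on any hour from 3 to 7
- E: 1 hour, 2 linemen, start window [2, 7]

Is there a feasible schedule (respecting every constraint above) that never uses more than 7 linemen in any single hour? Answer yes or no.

yes

Schedule F@1, A@2, D@1, B@6, C@7, E@3: h1:7  h2:7  h3:7  h4:5  h5:5  h6:4  h7:5 — peak 7 ≤ 7.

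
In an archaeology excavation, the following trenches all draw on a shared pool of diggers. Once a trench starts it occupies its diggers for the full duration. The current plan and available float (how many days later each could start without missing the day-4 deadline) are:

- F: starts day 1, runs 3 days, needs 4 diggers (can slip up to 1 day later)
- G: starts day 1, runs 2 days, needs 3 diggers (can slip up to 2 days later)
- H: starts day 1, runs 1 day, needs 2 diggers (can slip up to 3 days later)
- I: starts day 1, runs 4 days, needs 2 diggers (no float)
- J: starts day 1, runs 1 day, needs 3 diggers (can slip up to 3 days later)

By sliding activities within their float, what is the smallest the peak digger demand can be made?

9

Early-start (F@1, G@1, H@1, I@1, J@1) gives peak 14: d1:14  d2:9  d3:6  d4:2.
Shift H→3, J→4.
Schedule F@1, G@1, H@3, I@1, J@4: d1:9  d2:9  d3:8  d4:5 — peak 9.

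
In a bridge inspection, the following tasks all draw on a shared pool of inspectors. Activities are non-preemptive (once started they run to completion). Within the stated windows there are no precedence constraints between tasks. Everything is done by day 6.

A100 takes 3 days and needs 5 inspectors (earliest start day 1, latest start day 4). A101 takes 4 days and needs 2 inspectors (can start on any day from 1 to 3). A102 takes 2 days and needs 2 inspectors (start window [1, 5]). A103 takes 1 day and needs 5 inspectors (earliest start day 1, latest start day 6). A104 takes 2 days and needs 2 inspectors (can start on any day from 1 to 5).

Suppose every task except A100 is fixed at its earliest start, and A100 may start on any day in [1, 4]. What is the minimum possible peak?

A100@1: d1:16  d2:11  d3:7  d4:2  d5:0  d6:0 → peak 16
A100@2: d1:11  d2:11  d3:7  d4:7  d5:0  d6:0 → peak 11
A100@3: d1:11  d2:6  d3:7  d4:7  d5:5  d6:0 → peak 11
A100@4: d1:11  d2:6  d3:2  d4:7  d5:5  d6:5 → peak 11
Best is A100@2, peak 11.

11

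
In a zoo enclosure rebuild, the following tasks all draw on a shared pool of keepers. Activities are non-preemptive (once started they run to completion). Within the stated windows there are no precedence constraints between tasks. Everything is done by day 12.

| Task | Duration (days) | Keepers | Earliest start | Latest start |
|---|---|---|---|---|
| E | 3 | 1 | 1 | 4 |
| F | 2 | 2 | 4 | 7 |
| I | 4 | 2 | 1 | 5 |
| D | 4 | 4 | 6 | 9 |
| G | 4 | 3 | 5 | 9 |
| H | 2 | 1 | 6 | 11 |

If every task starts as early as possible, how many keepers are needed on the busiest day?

8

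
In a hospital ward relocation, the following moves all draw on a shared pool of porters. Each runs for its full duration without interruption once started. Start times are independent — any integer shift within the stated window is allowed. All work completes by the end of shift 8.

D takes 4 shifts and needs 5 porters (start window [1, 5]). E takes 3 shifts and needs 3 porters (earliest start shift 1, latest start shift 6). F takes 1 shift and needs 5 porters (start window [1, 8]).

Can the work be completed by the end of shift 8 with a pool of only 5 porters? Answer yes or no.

Schedule D@1, E@5, F@8: s1:5  s2:5  s3:5  s4:5  s5:3  s6:3  s7:3  s8:5 — peak 5 ≤ 5.

yes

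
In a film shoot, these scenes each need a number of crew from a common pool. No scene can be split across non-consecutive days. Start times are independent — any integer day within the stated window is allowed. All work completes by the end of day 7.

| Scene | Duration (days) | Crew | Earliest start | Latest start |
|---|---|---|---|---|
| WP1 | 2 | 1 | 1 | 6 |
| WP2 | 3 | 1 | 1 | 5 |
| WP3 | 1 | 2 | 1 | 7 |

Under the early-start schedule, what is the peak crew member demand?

Early-start schedule: WP1@1, WP2@1, WP3@1.
Load per day: day 1: 4, day 2: 2, day 3: 1, day 4: 0, day 5: 0, day 6: 0, day 7: 0.
Peak is 4.

4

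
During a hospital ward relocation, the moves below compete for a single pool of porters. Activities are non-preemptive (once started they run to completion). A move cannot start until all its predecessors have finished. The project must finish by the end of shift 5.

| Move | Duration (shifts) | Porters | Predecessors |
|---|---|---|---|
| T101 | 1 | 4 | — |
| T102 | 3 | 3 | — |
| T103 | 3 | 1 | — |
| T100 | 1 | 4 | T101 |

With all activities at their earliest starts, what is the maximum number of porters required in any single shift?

8

Early-start schedule: T101@1, T102@1, T103@1, T100@2.
Load per shift: shift 1: 8, shift 2: 8, shift 3: 4, shift 4: 0, shift 5: 0.
Peak is 8.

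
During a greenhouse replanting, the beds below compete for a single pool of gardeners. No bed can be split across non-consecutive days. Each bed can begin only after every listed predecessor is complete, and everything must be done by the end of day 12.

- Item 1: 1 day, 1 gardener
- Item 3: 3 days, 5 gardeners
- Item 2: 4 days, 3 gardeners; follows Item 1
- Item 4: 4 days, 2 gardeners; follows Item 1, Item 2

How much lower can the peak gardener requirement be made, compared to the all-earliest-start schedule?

Early-start peak: d1:6  d2:8  d3:8  d4:3  d5:3  d6:2  d7:2  d8:2  d9:2  d10:0  d11:0  d12:0 ⇒ 8.
Leveled (Item 1@1, Item 3@2, Item 2@5, Item 4@9): d1:1  d2:5  d3:5  d4:5  d5:3  d6:3  d7:3  d8:3  d9:2  d10:2  d11:2  d12:2 ⇒ 5.
Reduction 8 − 5 = 3.

3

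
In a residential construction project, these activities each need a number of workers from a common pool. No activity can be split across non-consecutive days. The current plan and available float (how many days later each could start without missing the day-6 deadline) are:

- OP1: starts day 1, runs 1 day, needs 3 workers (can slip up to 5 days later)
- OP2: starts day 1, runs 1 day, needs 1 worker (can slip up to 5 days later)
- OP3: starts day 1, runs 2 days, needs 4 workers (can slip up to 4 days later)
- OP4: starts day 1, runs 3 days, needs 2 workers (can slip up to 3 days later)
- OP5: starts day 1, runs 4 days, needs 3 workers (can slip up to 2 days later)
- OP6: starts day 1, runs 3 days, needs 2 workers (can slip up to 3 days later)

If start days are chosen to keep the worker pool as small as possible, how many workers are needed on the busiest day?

7

Early-start (OP1@1, OP2@1, OP3@1, OP4@1, OP5@1, OP6@1) gives peak 15: d1:15  d2:11  d3:7  d4:3  d5:0  d6:0.
Shift OP3→2, OP4→4, OP6→4.
Schedule OP1@1, OP2@1, OP3@2, OP4@4, OP5@1, OP6@4: d1:7  d2:7  d3:7  d4:7  d5:4  d6:4 — peak 7.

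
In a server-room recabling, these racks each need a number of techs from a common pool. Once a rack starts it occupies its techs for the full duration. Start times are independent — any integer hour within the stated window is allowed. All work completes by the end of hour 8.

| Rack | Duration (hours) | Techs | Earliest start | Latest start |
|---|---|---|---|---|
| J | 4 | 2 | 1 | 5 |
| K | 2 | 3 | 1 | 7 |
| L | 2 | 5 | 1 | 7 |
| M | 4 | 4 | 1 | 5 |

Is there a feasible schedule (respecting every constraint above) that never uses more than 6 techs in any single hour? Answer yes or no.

Schedule J@1, K@1, L@7, M@3: h1:5  h2:5  h3:6  h4:6  h5:4  h6:4  h7:5  h8:5 — peak 6 ≤ 6.

yes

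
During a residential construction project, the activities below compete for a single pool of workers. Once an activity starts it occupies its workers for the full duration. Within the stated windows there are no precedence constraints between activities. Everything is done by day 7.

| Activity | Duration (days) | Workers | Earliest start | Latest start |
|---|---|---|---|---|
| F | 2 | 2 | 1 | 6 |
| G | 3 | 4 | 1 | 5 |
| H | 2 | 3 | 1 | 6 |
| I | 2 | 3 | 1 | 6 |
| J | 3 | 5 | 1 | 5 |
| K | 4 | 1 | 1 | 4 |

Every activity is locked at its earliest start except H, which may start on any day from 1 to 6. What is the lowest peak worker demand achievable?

15

H@1: d1:18  d2:18  d3:10  d4:1  d5:0  d6:0  d7:0 → peak 18
H@2: d1:15  d2:18  d3:13  d4:1  d5:0  d6:0  d7:0 → peak 18
H@3: d1:15  d2:15  d3:13  d4:4  d5:0  d6:0  d7:0 → peak 15
H@4: d1:15  d2:15  d3:10  d4:4  d5:3  d6:0  d7:0 → peak 15
H@5: d1:15  d2:15  d3:10  d4:1  d5:3  d6:3  d7:0 → peak 15
H@6: d1:15  d2:15  d3:10  d4:1  d5:0  d6:3  d7:3 → peak 15
Best is H@3, peak 15.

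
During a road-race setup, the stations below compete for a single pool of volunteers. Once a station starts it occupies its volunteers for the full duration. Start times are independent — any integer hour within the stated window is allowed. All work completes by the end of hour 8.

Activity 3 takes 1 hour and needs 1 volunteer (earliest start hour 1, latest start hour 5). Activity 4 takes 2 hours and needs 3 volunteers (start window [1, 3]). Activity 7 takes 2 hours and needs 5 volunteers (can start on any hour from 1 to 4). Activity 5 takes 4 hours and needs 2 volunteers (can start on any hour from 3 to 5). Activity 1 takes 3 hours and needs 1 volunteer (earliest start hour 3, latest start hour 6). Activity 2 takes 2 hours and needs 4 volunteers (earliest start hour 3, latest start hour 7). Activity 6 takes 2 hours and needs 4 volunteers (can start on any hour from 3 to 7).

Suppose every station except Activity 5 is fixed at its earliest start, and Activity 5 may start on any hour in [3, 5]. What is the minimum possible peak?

Activity 5@3: h1:9  h2:8  h3:11  h4:11  h5:3  h6:2  h7:0  h8:0 → peak 11
Activity 5@4: h1:9  h2:8  h3:9  h4:11  h5:3  h6:2  h7:2  h8:0 → peak 11
Activity 5@5: h1:9  h2:8  h3:9  h4:9  h5:3  h6:2  h7:2  h8:2 → peak 9
Best is Activity 5@5, peak 9.

9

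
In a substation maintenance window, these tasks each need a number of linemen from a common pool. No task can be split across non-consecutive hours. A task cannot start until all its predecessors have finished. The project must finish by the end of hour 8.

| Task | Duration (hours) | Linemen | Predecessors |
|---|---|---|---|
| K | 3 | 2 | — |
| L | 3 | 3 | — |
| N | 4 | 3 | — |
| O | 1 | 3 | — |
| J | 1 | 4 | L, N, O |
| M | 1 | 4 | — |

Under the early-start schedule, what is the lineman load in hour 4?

At early start, hour 4 has: N.
Demand: 3 = 3.

3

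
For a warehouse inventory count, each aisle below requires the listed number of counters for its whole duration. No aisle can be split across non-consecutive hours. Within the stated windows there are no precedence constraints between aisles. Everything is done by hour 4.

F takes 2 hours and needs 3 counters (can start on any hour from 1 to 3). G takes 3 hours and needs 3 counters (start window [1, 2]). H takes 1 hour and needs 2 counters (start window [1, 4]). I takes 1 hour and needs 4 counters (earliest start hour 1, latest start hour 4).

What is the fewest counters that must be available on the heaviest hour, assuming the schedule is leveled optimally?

Early-start (F@1, G@1, H@1, I@1) gives peak 12: h1:12  h2:6  h3:3  h4:0.
Shift H→3, I→4.
Schedule F@1, G@1, H@3, I@4: h1:6  h2:6  h3:5  h4:4 — peak 6.
Total counter-hours = 21 over 4 hours ⇒ peak ≥ ⌈21/4⌉ = 6, so 6 is optimal.

6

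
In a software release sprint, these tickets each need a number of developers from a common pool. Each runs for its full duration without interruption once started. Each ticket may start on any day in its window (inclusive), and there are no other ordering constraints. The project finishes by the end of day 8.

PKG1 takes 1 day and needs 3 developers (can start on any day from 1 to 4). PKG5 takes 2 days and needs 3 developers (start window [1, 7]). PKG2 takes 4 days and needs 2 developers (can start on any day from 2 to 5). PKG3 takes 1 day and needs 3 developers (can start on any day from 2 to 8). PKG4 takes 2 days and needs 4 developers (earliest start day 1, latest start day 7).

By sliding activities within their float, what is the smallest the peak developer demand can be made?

5

Early-start (PKG1@1, PKG5@1, PKG2@2, PKG3@2, PKG4@1) gives peak 12: d1:10  d2:12  d3:2  d4:2  d5:2  d6:0  d7:0  d8:0.
Shift PKG5→2, PKG3→4, PKG4→6.
Schedule PKG1@1, PKG5@2, PKG2@2, PKG3@4, PKG4@6: d1:3  d2:5  d3:5  d4:5  d5:2  d6:4  d7:4  d8:0 — peak 5.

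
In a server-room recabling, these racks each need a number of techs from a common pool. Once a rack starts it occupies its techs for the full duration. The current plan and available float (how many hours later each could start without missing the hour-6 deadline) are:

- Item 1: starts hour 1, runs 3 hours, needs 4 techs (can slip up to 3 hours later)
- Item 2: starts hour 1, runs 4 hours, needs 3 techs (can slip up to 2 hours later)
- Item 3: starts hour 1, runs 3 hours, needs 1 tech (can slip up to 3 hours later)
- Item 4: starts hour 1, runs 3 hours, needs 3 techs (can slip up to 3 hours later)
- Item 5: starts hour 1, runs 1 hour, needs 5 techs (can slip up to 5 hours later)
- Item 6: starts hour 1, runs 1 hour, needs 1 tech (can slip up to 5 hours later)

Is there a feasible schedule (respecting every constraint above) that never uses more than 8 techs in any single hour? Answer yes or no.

Schedule Item 1@1, Item 2@1, Item 3@1, Item 4@4, Item 5@5, Item 6@4: h1:8  h2:8  h3:8  h4:7  h5:8  h6:3 — peak 8 ≤ 8.

yes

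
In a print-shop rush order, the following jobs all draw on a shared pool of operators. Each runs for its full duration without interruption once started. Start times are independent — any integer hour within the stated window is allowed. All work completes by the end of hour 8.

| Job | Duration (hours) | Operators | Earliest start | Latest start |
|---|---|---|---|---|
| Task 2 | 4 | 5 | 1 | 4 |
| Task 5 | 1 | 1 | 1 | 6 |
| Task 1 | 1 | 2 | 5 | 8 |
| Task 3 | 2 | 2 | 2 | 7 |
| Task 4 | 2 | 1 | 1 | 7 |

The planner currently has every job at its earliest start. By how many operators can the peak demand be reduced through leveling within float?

3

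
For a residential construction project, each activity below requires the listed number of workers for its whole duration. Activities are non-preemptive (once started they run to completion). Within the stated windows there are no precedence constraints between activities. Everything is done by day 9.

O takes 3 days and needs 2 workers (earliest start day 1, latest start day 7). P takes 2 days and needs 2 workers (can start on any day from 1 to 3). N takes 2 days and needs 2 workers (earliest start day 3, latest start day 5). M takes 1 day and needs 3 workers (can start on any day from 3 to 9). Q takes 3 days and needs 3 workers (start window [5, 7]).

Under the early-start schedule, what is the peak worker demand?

7

Early-start schedule: O@1, P@1, N@3, M@3, Q@5.
Load per day: day 1: 4, day 2: 4, day 3: 7, day 4: 2, day 5: 3, day 6: 3, day 7: 3, day 8: 0, day 9: 0.
Peak is 7.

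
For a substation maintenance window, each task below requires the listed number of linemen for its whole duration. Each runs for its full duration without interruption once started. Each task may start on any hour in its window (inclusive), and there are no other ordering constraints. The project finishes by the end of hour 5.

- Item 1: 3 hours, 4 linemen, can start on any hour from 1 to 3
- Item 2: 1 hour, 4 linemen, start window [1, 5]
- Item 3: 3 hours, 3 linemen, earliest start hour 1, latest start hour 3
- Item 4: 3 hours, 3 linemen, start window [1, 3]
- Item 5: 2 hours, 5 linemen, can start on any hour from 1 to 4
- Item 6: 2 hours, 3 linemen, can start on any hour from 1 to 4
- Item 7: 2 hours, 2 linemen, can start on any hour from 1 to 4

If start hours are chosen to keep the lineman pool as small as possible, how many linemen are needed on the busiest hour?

12

Early-start (Item 1@1, Item 2@1, Item 3@1, Item 4@1, Item 5@1, Item 6@1, Item 7@1) gives peak 24: h1:24  h2:20  h3:10  h4:0  h5:0.
Shift Item 4→2, Item 5→4, Item 6→4, Item 7→2.
Schedule Item 1@1, Item 2@1, Item 3@1, Item 4@2, Item 5@4, Item 6@4, Item 7@2: h1:11  h2:12  h3:12  h4:11  h5:8 — peak 12.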